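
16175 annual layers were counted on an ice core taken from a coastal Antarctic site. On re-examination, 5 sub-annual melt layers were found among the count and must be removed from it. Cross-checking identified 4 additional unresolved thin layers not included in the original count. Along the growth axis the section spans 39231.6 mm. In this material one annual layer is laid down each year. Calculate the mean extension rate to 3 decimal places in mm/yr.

2.426 mm/yr

Adjusted count: 16175 − 5 + 4 = 16174 annual layers.
Extension rate ≈ 39231.6 / 16174 = 2.426 mm/yr.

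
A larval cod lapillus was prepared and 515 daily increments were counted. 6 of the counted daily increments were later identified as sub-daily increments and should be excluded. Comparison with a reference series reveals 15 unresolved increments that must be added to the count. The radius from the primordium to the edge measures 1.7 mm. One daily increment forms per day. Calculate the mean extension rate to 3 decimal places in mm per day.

Correcting the raw count gives 515 − 6 + 15 = 524 true daily increments.
Mean rate = 1.7 mm / 524 days ≈ 0.003 mm per day.

0.003 mm per day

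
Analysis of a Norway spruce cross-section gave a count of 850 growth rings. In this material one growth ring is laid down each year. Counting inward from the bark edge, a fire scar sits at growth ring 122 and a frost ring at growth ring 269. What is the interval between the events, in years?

147 years

The two markers are separated by 269 − 122 = 147 growth rings.
At one growth ring per year, 147 years elapsed between them.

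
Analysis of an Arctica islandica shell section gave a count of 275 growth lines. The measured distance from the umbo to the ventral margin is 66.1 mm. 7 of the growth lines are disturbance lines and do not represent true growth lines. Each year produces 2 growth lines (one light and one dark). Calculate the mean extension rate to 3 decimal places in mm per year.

0.493 mm per year

True growth line count = 275 − 7 = 268.
268 growth lines at 2 per year is 268 / 2 = 134 years.
Extension rate ≈ 66.1 / 134 = 0.493 mm per year.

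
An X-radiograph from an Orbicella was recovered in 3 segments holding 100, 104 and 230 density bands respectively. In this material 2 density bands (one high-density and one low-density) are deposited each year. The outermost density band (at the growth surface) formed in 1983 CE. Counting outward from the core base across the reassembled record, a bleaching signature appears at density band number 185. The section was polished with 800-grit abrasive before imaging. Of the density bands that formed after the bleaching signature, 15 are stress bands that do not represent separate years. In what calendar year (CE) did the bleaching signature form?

Total density bands = 100 + 104 + 230 = 434.
The bleaching signature sits at density band 185 from the core base, so 434 − 185 = 249 density bands formed after it.
Removing the 15 false density bands leaves 249 − 15 = 234 true density bands beyond the bleaching signature.
With 2 density bands per year, 234 / 2 = 117 years.
1983 − 117 = 1866 CE.

1866 CE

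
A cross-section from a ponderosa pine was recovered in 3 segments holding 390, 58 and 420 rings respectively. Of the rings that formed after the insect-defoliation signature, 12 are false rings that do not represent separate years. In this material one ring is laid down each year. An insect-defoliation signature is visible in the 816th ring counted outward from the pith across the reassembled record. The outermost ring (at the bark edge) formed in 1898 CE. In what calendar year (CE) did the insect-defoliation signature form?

1858 CE

Total rings = 390 + 58 + 420 = 868.
868 − 816 = 52 rings lie beyond the insect-defoliation signature toward the bark edge.
Excluding 12 false rings: 52 − 12 = 40.
Counting back 40 years from 1898 CE places the insect-defoliation signature in 1898 − 40 = 1858 CE.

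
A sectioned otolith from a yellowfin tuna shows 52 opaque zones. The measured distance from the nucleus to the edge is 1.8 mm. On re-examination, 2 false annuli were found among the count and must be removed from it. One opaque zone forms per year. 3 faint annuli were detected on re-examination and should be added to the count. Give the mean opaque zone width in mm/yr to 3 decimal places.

True opaque zone count = 52 − 2 + 3 = 53.
Extension rate ≈ 1.8 / 53 = 0.034 mm/yr.

0.034 mm/yr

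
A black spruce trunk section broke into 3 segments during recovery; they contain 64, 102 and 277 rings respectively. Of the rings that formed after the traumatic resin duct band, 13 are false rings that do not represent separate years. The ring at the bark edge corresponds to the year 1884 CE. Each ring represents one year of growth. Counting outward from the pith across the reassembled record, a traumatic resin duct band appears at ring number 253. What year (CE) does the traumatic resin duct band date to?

1707 CE

Total rings = 64 + 102 + 277 = 443.
443 − 253 = 190 rings lie beyond the traumatic resin duct band toward the bark edge.
Excluding 13 false rings: 190 − 13 = 177.
The ring at the bark edge is 1884 CE, so the traumatic resin duct band dates to 1884 − 177 = 1707 CE.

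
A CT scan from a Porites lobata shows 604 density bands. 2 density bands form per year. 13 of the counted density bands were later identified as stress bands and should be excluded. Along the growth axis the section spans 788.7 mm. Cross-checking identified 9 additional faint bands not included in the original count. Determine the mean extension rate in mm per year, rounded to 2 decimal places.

2.63 mm per year

After corrections the count is 604 − 13 + 9 = 600 density bands.
600 density bands at 2 per year is 600 / 2 = 300 years.
788.7 mm over 300 years gives 788.7 / 300 ≈ 2.63 mm per year.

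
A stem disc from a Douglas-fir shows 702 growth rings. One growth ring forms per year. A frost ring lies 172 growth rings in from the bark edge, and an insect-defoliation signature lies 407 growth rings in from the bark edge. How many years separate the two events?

235 yr

407 − 172 = 235 growth rings lie between the two events.
At one growth ring per year, 235 years elapsed between them.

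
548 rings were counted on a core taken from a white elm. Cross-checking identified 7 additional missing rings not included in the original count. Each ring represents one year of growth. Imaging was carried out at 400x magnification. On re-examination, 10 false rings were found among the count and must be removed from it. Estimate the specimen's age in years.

545 years

After corrections the count is 548 − 10 + 7 = 545 rings.
One ring per year makes the duration 545 years.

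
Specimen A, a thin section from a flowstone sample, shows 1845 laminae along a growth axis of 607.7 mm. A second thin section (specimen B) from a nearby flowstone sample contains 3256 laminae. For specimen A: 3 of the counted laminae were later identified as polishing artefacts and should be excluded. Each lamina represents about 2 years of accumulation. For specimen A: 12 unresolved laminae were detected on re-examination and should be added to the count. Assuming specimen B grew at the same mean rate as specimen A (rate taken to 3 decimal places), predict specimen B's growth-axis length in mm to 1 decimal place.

Specimen A: after corrections the count is 1845 − 3 + 12 = 1854 laminae.
Specimen A: at 2 years per lamina, 1854 × 2 = 3708 years.
A: 607.7 mm over 3708 years gives 607.7 / 3708 ≈ 0.164 mm/year.
Specimen B: multiplying by 2 years per lamina: 3256 × 2 = 6512 years. Length of B = 0.164 × 6512 = 1068.0 mm.

1068.0 mm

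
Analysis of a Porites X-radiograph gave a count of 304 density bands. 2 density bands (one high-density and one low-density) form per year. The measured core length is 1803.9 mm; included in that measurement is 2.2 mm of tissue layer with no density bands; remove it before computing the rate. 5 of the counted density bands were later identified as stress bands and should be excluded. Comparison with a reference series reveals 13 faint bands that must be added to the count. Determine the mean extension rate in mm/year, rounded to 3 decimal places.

11.549 mm/year

Adjusted count: 304 − 5 + 13 = 312 density bands.
Dividing by 2 density bands per year: 312 / 2 = 156 years.
Net length = 1803.9 − 2.2 = 1801.7 mm.
Extension rate ≈ 1801.7 / 156 = 11.549 mm/year.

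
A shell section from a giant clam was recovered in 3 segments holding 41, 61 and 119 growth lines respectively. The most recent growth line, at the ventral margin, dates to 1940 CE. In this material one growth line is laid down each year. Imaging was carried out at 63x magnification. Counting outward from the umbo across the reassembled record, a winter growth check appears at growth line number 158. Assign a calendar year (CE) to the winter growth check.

1877 CE

Total growth lines = 41 + 61 + 119 = 221.
221 − 158 = 63 growth lines lie beyond the winter growth check toward the ventral margin.
The growth line at the ventral margin is 1940 CE, so the winter growth check dates to 1940 − 63 = 1877 CE.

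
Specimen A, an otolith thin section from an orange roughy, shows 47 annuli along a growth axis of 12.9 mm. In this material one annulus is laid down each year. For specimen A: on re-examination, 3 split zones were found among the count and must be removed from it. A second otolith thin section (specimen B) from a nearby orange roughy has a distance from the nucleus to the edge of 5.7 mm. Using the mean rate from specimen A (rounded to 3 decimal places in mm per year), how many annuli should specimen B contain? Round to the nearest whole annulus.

Specimen A: true annulus count = 47 − 3 = 44.
A: Mean rate = 12.9 mm / 44 years ≈ 0.293 mm/year.
For B, 5.7 / 0.293 = 19.45 years ≈ 19 annuli.

19 annuli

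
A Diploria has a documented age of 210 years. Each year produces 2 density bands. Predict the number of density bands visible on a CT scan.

210 years at 2 density bands per year gives 210 × 2 = 420 density bands.
So 420 density bands should be present.

420 density bands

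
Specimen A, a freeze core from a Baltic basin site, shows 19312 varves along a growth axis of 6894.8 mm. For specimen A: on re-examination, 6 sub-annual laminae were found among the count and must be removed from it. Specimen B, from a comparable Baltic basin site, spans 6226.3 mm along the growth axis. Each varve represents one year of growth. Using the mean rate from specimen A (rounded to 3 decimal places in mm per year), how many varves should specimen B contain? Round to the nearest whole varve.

17441 varves

Specimen A: adjusted count: 19312 − 6 = 19306 varves.
A: Extension rate ≈ 6894.8 / 19306 = 0.357 mm/yr.
B spans 6226.3 / 0.357 = 17440.62 years ≈ 17441 varves.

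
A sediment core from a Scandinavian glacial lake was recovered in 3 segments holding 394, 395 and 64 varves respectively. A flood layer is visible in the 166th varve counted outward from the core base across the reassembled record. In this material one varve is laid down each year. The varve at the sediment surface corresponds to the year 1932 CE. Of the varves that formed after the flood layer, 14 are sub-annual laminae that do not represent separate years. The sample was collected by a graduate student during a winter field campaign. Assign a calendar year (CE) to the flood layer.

1259 CE

Total varves = 394 + 395 + 64 = 853.
Between varve 166 and the sediment surface there are 853 − 166 = 687 varves.
Excluding 14 false varves: 687 − 14 = 673.
1932 − 673 = 1259 CE.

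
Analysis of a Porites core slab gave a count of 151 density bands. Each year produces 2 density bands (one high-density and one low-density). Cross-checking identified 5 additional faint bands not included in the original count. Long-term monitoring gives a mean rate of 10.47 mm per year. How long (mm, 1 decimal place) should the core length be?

After corrections the count is 151 + 5 = 156 density bands.
Dividing by 2 density bands per year: 156 / 2 = 78 years.
Predicted length = 10.47 mm/year × 78 years = 816.7 mm.

816.7 mm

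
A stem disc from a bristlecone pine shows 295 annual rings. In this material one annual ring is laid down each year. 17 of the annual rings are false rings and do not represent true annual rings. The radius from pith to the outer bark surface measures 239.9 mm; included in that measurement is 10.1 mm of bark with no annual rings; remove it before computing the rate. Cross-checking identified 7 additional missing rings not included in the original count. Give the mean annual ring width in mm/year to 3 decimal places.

Correcting the raw count gives 295 − 17 + 7 = 285 true annual rings.
Net length = 239.9 − 10.1 = 229.8 mm.
229.8 mm over 285 years gives 229.8 / 285 ≈ 0.806 mm/year.

0.806 mm/year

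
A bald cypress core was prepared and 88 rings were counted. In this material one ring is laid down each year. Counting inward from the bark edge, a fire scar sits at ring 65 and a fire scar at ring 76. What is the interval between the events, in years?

The two markers are separated by 76 − 65 = 11 rings.
At one ring per year, 11 years elapsed between them.

11 years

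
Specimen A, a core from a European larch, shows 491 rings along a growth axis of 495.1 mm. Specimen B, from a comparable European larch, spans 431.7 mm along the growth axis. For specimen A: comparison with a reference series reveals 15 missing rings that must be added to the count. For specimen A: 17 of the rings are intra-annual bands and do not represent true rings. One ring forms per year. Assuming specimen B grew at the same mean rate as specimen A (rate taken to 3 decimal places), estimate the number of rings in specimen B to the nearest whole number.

427 rings

Specimen A: true ring count = 491 − 17 + 15 = 489.
A: Extension rate ≈ 495.1 / 489 = 1.012 mm/year.
For B, 431.7 / 1.012 = 426.58 years ≈ 427 rings.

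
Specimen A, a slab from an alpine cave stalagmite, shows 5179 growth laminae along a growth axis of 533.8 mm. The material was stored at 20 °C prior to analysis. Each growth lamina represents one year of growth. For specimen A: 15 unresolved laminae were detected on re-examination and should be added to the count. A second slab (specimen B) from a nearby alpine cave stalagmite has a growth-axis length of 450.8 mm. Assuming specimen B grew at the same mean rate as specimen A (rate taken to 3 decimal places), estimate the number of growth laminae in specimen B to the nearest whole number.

Specimen A: correcting the raw count gives 5179 + 15 = 5194 true growth laminae.
A: 533.8 mm over 5194 years gives 533.8 / 5194 ≈ 0.103 mm per year.
For B, 450.8 / 0.103 = 4376.70 years ≈ 4377 growth laminae.

4377 growth laminae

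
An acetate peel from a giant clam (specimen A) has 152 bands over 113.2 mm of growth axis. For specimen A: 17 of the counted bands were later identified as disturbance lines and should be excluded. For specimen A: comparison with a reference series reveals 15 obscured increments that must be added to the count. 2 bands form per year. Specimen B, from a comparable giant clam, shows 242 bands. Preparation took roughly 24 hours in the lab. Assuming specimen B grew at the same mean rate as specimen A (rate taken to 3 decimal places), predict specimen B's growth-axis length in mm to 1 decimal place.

182.6 mm

Specimen A: after corrections the count is 152 − 17 + 15 = 150 bands.
Specimen A: 150 bands at 2 per year is 150 / 2 = 75 years.
A: Mean rate = 113.2 mm / 75 years ≈ 1.509 mm/yr.
Specimen B: with 2 bands per year, 242 / 2 = 121 years. Length of B = 1.509 × 121 = 182.6 mm.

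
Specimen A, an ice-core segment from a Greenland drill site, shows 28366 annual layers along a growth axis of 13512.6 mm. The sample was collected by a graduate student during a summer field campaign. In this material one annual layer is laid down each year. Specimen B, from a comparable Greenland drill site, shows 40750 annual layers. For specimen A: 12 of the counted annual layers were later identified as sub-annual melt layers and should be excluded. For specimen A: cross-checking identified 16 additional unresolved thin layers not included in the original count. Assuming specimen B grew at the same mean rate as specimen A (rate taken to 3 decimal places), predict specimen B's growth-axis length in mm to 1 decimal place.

Specimen A: adjusted count: 28366 − 12 + 16 = 28370 annual layers.
A: 13512.6 mm over 28370 years gives 13512.6 / 28370 ≈ 0.476 mm/year.
B's length ≈ 0.476 × 40750 = 19397.0 mm.

19397.0 mm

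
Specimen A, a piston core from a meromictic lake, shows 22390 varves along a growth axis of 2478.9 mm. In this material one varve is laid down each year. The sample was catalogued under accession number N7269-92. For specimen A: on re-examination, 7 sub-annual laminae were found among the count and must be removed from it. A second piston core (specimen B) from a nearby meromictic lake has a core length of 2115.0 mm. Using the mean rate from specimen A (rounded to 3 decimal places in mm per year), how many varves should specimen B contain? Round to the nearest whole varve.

Specimen A: true varve count = 22390 − 7 = 22383.
A: 2478.9 mm over 22383 years gives 2478.9 / 22383 ≈ 0.111 mm/yr.
For B, 2115.0 / 0.111 = 19054.05 years ≈ 19054 varves.

19054 varves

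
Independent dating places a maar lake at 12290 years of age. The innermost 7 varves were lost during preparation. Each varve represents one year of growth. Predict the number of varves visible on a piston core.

One varve per year gives 12290 varves over 12290 years.
Less the 7 uncaptured varves: 12290 − 7 = 12283.

12283 varves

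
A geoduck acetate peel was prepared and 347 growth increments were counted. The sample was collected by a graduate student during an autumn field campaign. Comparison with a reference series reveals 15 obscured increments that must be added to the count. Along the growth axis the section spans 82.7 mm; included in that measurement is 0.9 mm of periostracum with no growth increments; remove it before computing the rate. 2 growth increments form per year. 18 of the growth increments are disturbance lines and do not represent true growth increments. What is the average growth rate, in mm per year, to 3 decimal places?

0.476 mm per year

After corrections the count is 347 − 18 + 15 = 344 growth increments.
Dividing by 2 growth increments per year: 344 / 2 = 172 years.
Net length = 82.7 − 0.9 = 81.8 mm.
81.8 mm over 172 years gives 81.8 / 172 ≈ 0.476 mm per year.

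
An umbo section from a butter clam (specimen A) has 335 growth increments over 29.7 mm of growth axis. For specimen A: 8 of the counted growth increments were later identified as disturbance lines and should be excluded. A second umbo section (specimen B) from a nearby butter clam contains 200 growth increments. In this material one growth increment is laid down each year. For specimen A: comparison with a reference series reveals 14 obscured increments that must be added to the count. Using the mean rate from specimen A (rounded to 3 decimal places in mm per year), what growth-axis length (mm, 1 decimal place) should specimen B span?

Specimen A: after corrections the count is 335 − 8 + 14 = 341 growth increments.
A: Extension rate ≈ 29.7 / 341 = 0.087 mm/yr.
B's length ≈ 0.087 × 200 = 17.4 mm.

17.4 mm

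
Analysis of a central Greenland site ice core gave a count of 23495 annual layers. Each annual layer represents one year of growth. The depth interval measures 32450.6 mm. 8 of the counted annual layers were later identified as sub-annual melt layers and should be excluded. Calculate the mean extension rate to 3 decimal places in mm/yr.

1.382 mm/yr

Correcting the raw count gives 23495 − 8 = 23487 true annual layers.
32450.6 mm over 23487 years gives 32450.6 / 23487 ≈ 1.382 mm/yr.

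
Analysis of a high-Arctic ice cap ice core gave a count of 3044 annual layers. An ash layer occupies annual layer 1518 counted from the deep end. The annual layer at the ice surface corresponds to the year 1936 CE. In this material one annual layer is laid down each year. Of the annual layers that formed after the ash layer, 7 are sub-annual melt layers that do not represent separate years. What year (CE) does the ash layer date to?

417 CE

The ash layer sits at annual layer 1518 from the deep end, so 3044 − 1518 = 1526 annual layers formed after it.
1526 − 7 false = 1519 true annual layers after the ash layer.
1936 − 1519 = 417 CE.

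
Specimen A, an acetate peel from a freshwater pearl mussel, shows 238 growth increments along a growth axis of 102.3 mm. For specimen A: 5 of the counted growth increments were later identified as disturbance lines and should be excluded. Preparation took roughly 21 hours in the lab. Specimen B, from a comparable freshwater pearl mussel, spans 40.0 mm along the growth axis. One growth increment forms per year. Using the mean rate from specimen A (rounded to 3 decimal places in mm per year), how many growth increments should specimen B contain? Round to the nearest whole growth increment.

91 growth increments

Specimen A: after corrections the count is 238 − 5 = 233 growth increments.
A: 102.3 mm over 233 years gives 102.3 / 233 ≈ 0.439 mm per year.
B spans 40.0 / 0.439 = 91.12 years ≈ 91 growth increments.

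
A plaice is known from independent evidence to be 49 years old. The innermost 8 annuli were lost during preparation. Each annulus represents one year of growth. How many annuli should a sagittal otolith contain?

At one annulus per year, 49 years correspond to 49 annuli.
49 − 8 missed = 41 annuli expected in the prepared section.

41 annuli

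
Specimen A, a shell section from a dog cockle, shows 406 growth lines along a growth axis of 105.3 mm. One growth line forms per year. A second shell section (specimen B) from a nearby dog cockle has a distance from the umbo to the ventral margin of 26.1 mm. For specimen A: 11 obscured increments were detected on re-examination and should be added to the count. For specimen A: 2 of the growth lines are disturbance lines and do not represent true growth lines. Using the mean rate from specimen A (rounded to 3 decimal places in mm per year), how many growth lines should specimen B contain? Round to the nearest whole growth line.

Specimen A: correcting the raw count gives 406 − 2 + 11 = 415 true growth lines.
A: Mean rate = 105.3 mm / 415 years ≈ 0.254 mm per year.
B spans 26.1 / 0.254 = 102.76 years ≈ 103 growth lines.

103 growth lines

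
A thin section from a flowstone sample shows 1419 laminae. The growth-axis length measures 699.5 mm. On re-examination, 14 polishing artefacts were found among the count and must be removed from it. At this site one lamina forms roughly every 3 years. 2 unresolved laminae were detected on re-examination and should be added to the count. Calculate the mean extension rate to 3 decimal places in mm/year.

0.166 mm/year

Adjusted count: 1419 − 14 + 2 = 1407 laminae.
Multiplying by 3 years per lamina: 1407 × 3 = 4221 years.
Mean rate = 699.5 mm / 4221 years ≈ 0.166 mm/year.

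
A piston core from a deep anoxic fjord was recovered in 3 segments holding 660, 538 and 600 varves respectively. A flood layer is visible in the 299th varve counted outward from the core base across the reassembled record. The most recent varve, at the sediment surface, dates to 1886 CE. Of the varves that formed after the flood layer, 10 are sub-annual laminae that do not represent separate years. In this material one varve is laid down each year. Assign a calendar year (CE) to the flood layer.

397 CE

Total varves = 660 + 538 + 600 = 1798.
The flood layer sits at varve 299 from the core base, so 1798 − 299 = 1499 varves formed after it.
1499 − 10 false = 1489 true varves after the flood layer.
The varve at the sediment surface is 1886 CE, so the flood layer dates to 1886 − 1489 = 397 CE.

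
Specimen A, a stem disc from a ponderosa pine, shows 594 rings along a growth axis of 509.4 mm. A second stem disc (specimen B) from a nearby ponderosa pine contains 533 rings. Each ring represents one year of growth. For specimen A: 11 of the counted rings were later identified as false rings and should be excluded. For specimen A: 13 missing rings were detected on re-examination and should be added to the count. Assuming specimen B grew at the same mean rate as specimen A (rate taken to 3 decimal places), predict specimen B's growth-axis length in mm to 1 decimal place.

Specimen A: after corrections the count is 594 − 11 + 13 = 596 rings.
A: Mean rate = 509.4 mm / 596 years ≈ 0.855 mm/year.
For B, 0.855 mm/year × 533 years = 455.7 mm.

455.7 mm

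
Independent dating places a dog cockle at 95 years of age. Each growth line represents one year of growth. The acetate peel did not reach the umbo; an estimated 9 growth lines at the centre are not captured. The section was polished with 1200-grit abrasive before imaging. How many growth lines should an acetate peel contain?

Expected growth lines over 95 years: 95.
Less the 9 uncaptured growth lines: 95 − 9 = 86.

86 growth lines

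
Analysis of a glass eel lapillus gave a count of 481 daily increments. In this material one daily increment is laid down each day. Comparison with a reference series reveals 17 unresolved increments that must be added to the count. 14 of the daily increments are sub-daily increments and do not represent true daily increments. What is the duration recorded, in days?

After corrections the count is 481 − 14 + 17 = 484 daily increments.
At one daily increment per day, that is 484 days.

484 days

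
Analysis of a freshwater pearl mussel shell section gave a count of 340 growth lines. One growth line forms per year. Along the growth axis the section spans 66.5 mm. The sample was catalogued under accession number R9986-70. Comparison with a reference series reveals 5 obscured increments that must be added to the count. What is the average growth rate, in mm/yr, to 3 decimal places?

0.193 mm/yr

True growth line count = 340 + 5 = 345.
Mean rate = 66.5 mm / 345 years ≈ 0.193 mm/yr.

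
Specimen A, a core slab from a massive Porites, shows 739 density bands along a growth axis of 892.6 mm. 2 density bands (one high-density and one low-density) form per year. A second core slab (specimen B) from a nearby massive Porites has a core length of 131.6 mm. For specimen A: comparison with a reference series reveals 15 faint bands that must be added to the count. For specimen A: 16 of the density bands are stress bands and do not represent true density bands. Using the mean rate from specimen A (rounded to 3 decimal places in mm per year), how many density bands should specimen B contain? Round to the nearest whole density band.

109 density bands

Specimen A: after corrections the count is 739 − 16 + 15 = 738 density bands.
Specimen A: dividing by 2 density bands per year: 738 / 2 = 369 years.
A: Mean rate = 892.6 mm / 369 years ≈ 2.419 mm per year.
Specimen B: 131.6 mm / 2.419 mm per year = 54.40 years; at 2 density bands per year that is 54.40 × 2 ≈ 109 density bands.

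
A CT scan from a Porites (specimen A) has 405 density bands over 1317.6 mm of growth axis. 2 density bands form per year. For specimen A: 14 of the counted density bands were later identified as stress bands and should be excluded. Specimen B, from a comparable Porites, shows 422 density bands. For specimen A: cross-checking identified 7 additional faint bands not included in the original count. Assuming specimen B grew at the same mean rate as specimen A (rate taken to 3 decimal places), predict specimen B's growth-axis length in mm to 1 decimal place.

1397.0 mm

Specimen A: adjusted count: 405 − 14 + 7 = 398 density bands.
Specimen A: with 2 density bands per year, 398 / 2 = 199 years.
A: Mean rate = 1317.6 mm / 199 years ≈ 6.621 mm/yr.
Specimen B: dividing by 2 density bands per year: 422 / 2 = 211 years. For B, 6.621 mm/year × 211 years = 1397.0 mm.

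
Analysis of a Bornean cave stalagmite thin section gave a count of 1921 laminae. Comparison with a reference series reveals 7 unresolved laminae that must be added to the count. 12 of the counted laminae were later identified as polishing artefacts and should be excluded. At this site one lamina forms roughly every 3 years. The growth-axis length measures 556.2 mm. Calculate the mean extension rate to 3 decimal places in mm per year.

0.097 mm per year

True lamina count = 1921 − 12 + 7 = 1916.
At 3 years per lamina, 1916 × 3 = 5748 years.
Mean rate = 556.2 mm / 5748 years ≈ 0.097 mm per year.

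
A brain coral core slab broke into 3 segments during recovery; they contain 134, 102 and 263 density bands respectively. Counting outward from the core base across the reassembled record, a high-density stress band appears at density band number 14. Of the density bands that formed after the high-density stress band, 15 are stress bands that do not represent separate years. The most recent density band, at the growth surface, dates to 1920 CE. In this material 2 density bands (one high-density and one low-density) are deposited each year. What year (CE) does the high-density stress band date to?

1685 CE

Total density bands = 134 + 102 + 263 = 499.
Between density band 14 and the growth surface there are 499 − 14 = 485 density bands.
Removing the 15 false density bands leaves 485 − 15 = 470 true density bands beyond the high-density stress band.
470 density bands at 2 per year is 470 / 2 = 235 years.
The density band at the growth surface is 1920 CE, so the high-density stress band dates to 1920 − 235 = 1685 CE.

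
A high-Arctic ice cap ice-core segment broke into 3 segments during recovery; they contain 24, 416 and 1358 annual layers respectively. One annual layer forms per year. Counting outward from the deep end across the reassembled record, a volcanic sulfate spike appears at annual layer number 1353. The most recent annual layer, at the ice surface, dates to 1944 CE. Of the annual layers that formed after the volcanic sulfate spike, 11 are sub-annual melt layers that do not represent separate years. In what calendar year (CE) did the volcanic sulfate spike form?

Total annual layers = 24 + 416 + 1358 = 1798.
1798 − 1353 = 445 annual layers lie beyond the volcanic sulfate spike toward the ice surface.
445 − 11 false = 434 true annual layers after the volcanic sulfate spike.
1944 − 434 = 1510 CE.

1510 CE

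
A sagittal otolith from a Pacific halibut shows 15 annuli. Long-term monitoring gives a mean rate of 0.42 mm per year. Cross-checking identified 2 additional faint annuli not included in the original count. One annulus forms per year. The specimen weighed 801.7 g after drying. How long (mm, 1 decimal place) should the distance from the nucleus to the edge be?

7.1 mm

Adjusted count: 15 + 2 = 17 annuli.
Length ≈ 0.42 × 17 = 7.1 mm.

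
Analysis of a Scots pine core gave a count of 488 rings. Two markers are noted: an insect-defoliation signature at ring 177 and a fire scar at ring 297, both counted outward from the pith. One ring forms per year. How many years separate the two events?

297 − 177 = 120 rings lie between the two events.
One ring per year makes the interval 120 years.

120 yr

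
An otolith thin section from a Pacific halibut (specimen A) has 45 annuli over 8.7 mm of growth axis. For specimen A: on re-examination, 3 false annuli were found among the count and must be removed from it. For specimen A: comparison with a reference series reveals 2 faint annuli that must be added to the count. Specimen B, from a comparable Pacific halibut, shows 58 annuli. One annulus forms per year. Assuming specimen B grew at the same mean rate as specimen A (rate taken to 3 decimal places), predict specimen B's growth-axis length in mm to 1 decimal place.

11.5 mm

Specimen A: true annulus count = 45 − 3 + 2 = 44.
A: 8.7 mm over 44 years gives 8.7 / 44 ≈ 0.198 mm per year.
B's length ≈ 0.198 × 58 = 11.5 mm.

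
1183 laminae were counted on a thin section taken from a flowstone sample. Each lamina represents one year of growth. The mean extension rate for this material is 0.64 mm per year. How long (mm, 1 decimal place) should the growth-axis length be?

The record spans 1183 years at 0.64 mm per year.
1183 years at 0.64 mm/year gives 0.64 × 1183 = 757.1 mm.

757.1 mm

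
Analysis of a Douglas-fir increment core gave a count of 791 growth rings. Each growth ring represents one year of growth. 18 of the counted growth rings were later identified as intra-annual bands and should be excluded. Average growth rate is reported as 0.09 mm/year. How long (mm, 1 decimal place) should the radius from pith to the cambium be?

69.6 mm

After corrections the count is 791 − 18 = 773 growth rings.
773 years at 0.09 mm/year gives 0.09 × 773 = 69.6 mm.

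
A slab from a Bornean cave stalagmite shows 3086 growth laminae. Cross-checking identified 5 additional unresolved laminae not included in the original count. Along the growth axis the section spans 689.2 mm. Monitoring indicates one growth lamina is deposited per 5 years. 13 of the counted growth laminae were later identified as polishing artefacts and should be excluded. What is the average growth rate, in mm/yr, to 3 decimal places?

0.045 mm/yr

True growth lamina count = 3086 − 13 + 5 = 3078.
3078 growth laminae at 5 years each span 3078 × 5 = 15390 years.
Extension rate ≈ 689.2 / 15390 = 0.045 mm/yr.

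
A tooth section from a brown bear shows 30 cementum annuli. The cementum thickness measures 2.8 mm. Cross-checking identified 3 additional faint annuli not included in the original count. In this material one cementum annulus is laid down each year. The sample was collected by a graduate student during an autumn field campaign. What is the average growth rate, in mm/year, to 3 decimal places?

0.085 mm/year

After corrections the count is 30 + 3 = 33 cementum annuli.
2.8 mm over 33 years gives 2.8 / 33 ≈ 0.085 mm/year.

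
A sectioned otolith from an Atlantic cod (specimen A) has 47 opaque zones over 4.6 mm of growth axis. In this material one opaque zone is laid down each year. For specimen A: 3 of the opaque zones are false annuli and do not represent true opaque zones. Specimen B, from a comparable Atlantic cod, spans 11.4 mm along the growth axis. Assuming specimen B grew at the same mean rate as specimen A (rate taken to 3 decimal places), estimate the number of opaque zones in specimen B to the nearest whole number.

Specimen A: after corrections the count is 47 − 3 = 44 opaque zones.
A: Mean rate = 4.6 mm / 44 years ≈ 0.105 mm/year.
For B, 11.4 / 0.105 = 108.57 years ≈ 109 opaque zones.

109 opaque zones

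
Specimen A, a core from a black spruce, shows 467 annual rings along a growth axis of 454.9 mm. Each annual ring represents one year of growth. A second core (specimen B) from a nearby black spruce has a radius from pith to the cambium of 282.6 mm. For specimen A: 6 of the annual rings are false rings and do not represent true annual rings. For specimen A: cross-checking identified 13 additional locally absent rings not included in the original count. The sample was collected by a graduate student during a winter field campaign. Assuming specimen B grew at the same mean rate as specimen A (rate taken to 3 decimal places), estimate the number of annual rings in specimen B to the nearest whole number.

294 annual rings

Specimen A: adjusted count: 467 − 6 + 13 = 474 annual rings.
A: 454.9 mm over 474 years gives 454.9 / 474 ≈ 0.960 mm per year.
B spans 282.6 / 0.960 = 294.38 years ≈ 294 annual rings.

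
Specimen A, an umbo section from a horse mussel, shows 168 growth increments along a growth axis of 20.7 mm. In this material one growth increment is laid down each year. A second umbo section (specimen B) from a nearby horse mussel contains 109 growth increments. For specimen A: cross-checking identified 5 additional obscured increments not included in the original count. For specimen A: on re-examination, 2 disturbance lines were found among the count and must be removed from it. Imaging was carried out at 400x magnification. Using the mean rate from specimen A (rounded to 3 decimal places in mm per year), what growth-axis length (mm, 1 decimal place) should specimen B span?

Specimen A: true growth increment count = 168 − 2 + 5 = 171.
A: 20.7 mm over 171 years gives 20.7 / 171 ≈ 0.121 mm per year.
B's length ≈ 0.121 × 109 = 13.2 mm.

13.2 mm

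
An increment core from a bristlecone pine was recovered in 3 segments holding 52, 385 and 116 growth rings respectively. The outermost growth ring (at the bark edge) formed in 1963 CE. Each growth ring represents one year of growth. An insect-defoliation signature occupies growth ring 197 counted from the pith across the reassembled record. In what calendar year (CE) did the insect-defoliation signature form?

1607 CE

Total growth rings = 52 + 385 + 116 = 553.
553 − 197 = 356 growth rings lie beyond the insect-defoliation signature toward the bark edge.
The growth ring at the bark edge is 1963 CE, so the insect-defoliation signature dates to 1963 − 356 = 1607 CE.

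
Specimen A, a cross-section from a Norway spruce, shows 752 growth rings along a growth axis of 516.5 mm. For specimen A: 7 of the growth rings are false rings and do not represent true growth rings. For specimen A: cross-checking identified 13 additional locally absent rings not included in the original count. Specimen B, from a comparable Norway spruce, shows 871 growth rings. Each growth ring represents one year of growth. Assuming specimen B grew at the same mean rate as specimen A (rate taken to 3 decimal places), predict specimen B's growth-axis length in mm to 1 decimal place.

Specimen A: adjusted count: 752 − 7 + 13 = 758 growth rings.
A: Mean rate = 516.5 mm / 758 years ≈ 0.681 mm/yr.
B's length ≈ 0.681 × 871 = 593.2 mm.

593.2 mm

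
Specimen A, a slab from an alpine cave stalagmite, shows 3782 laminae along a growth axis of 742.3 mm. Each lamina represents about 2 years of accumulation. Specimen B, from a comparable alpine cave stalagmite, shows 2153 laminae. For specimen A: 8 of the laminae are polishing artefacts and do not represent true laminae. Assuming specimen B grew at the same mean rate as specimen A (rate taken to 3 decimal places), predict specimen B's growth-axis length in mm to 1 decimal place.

Specimen A: adjusted count: 3782 − 8 = 3774 laminae.
Specimen A: 3774 laminae at 2 years each span 3774 × 2 = 7548 years.
A: Mean rate = 742.3 mm / 7548 years ≈ 0.098 mm/year.
Specimen B: at 2 years per lamina, 2153 × 2 = 4306 years. Length of B = 0.098 × 4306 = 422.0 mm.

422.0 mm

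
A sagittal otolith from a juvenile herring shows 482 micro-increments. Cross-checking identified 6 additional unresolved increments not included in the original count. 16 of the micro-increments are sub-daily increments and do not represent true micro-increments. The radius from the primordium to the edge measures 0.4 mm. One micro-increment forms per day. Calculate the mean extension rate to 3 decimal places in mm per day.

Adjusted count: 482 − 16 + 6 = 472 micro-increments.
Extension rate ≈ 0.4 / 472 = 0.001 mm per day.

0.001 mm per day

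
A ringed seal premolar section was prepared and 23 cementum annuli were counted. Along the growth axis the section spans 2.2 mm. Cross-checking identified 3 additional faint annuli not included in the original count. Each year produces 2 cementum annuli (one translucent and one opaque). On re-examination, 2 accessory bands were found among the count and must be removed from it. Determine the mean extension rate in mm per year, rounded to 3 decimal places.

0.183 mm per year

True cementum annulus count = 23 − 2 + 3 = 24.
Dividing by 2 cementum annuli per year: 24 / 2 = 12 years.
2.2 mm over 12 years gives 2.2 / 12 ≈ 0.183 mm per year.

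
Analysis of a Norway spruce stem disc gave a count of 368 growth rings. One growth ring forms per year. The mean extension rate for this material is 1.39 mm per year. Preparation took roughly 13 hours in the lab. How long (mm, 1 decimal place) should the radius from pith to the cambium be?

The record spans 368 years at 1.39 mm per year.
Length ≈ 1.39 × 368 = 511.5 mm.

511.5 mm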